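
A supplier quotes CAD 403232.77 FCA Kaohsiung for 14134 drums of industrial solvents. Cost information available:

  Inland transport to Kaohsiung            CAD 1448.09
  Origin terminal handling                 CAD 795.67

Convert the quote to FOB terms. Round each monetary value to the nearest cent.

Not relevant to the conversion: inland to port — on the seller under both FCA and FOB; already in the FCA price and stays in the FOB price.
From FCA to FOB, the seller additionally bears: origin terminal.
FOB price = 403232.77 + 795.67 = 404028.44

FOB price: CAD 404028.44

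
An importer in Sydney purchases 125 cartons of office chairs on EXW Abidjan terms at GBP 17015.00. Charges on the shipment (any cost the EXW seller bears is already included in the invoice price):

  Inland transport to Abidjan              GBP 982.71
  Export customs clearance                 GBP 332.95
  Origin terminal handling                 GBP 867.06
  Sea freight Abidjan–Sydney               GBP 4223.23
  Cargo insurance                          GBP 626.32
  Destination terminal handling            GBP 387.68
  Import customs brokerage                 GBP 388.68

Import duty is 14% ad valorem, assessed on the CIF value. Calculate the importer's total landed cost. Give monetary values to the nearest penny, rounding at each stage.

EXW: the seller makes goods available at their premises; the buyer bears all onward costs.
CIF value = EXW price + inland to port + export clearance + origin terminal + freight + insurance = 17015.00 + 982.71 + 332.95 + 867.06 + 4223.23 + 626.32 = 24047.27
Import duty = 24047.27 × 14% = 3366.62
Buyer bears: inland to port 982.71 + export clearance 332.95 + origin terminal 867.06 + freight 4223.23 + insurance 626.32 + destination terminal 387.68 + brokerage 388.68 + duty 3366.62 = 11175.25
Landed cost = invoice 17015.00 + 11175.25 = 28190.25

Total landed cost: GBP 28190.25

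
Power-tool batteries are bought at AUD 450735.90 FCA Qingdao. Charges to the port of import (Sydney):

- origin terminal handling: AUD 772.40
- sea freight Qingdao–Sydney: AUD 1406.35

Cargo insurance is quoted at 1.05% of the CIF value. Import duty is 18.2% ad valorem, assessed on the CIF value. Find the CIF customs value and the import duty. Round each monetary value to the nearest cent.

Let C be the CIF value. C = FCA price + pre-shipment costs + freight + 1.05% × C
C − 1.05% × C = 450735.90 + 772.40 + 1406.35
0.9895 × C = 452914.65
C = 452914.65 / 0.9895 = 457720.72
Insurance premium = 1.05% × 457720.72 = 4806.07
Import duty = 457720.72 × 18.2% = 83305.17

CIF value: AUD 457720.72; import duty: AUD 83305.17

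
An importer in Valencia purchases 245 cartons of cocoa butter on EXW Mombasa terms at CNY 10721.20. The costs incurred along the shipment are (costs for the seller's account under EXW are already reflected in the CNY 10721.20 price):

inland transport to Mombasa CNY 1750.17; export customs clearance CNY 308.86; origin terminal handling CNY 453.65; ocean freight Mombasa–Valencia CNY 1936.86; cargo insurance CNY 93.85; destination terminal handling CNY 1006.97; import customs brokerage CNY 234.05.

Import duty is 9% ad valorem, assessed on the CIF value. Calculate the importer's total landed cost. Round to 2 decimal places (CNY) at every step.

EXW: the seller makes goods available at their premises; the buyer bears all onward costs.
CIF value = EXW price + inland to port + export clearance + origin terminal + freight + insurance = 10721.20 + 1750.17 + 308.86 + 453.65 + 1936.86 + 93.85 = 15264.59
Import duty = 15264.59 × 9% = 1373.81
Buyer bears: inland to port 1750.17 + export clearance 308.86 + origin terminal 453.65 + freight 1936.86 + insurance 93.85 + destination terminal 1006.97 + brokerage 234.05 + duty 1373.81 = 7158.22
Landed cost = invoice 10721.20 + 7158.22 = 17879.42

Total landed cost: CNY 17879.42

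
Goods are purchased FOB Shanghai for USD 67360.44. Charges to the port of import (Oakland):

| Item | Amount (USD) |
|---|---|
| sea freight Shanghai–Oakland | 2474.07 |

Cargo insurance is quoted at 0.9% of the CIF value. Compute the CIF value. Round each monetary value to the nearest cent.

CIF value: USD 70468.73

Let C be the CIF value. C = FOB price + freight + 0.9% × C
C − 0.9% × C = 67360.44 + 2474.07
0.991 × C = 69834.51
C = 69834.51 / 0.991 = 70468.73
Insurance premium = 0.9% × 70468.73 = 634.22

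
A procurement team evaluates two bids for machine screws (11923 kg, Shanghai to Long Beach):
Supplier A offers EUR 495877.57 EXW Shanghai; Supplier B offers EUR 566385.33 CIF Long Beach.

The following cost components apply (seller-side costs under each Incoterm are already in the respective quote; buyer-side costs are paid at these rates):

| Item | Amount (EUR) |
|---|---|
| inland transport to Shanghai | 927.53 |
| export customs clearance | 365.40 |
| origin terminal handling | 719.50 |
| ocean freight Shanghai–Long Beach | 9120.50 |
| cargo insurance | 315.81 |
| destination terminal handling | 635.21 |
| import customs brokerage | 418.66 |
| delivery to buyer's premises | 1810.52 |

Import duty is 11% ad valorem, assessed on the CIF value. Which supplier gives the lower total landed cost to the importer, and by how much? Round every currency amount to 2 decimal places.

Supplier A is cheaper by EUR 65555.52

Supplier A (EXW):
CIF value = EXW price + inland to port + export clearance + origin terminal + freight + insurance = 495877.57 + 927.53 + 365.40 + 719.50 + 9120.50 + 315.81 = 507326.31
Import duty = 507326.31 × 11% = 55805.89
Buyer bears (A): 927.53 + 365.40 + 719.50 + 9120.50 + 315.81 + 635.21 + 418.66 + 1810.52 = 14313.13
Landed cost (A) = invoice 495877.57 + 14313.13 + duty 55805.89 = 565996.59
Supplier B (CIF):
The CIF price already equals the CIF value: 566385.33
Import duty = 566385.33 × 11% = 62302.39
Buyer bears (B): 635.21 + 418.66 + 1810.52 = 2864.39
Landed cost (B) = invoice 566385.33 + 2864.39 + duty 62302.39 = 631552.11
Difference = |565996.59 − 631552.11| = 65555.52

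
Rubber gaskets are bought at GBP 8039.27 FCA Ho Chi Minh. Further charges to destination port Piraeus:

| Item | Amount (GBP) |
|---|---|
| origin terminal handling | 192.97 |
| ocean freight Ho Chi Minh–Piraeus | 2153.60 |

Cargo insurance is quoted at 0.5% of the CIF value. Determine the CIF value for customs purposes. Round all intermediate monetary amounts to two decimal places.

Let C be the CIF value. C = FCA price + pre-shipment costs + freight + 0.5% × C
C − 0.5% × C = 8039.27 + 192.97 + 2153.60
0.995 × C = 10385.84
C = 10385.84 / 0.995 = 10438.03
Insurance premium = 0.5% × 10438.03 = 52.19

CIF value: GBP 10438.03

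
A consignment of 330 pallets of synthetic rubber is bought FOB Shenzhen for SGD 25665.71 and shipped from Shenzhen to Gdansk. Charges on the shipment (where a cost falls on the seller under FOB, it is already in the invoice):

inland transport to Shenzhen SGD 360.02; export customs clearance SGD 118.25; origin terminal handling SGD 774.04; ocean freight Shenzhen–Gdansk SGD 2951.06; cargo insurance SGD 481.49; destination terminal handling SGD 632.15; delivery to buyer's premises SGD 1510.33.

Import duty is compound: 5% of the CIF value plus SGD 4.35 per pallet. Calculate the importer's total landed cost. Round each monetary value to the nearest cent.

Total landed cost: SGD 34131.15

FOB: the seller bears costs until goods are on board at the origin port; the buyer bears freight, insurance and all costs thereafter.
Already in the invoice (seller's account under FOB): inland to port, export clearance, origin terminal — exclude.
CIF value = FOB price + freight + insurance = 25665.71 + 2951.06 + 481.49 = 29098.26
Ad valorem component: 29098.26 × 5% = 1454.91
Specific component: 330 × 4.35 = 1435.50
Import duty = 1454.91 + 1435.50 = 2890.41
Buyer bears: freight 2951.06 + insurance 481.49 + destination terminal 632.15 + delivery 1510.33 + duty 2890.41 = 8465.44
Landed cost = invoice 25665.71 + 8465.44 = 34131.15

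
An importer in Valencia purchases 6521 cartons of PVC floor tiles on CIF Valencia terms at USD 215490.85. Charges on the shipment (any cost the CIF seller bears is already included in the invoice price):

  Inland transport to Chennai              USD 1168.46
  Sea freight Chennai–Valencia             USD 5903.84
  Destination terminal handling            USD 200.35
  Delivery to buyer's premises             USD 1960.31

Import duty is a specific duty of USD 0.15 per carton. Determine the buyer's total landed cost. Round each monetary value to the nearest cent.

Total landed cost: USD 218629.66

CIF: the seller pays costs through ocean freight and marine insurance to the destination port.
Already in the invoice (seller's account under CIF): inland to port, freight — exclude.
The CIF price already equals the CIF value: 215490.85
Import duty = 6521 × 0.15 = 978.15
Buyer bears: destination terminal 200.35 + delivery 1960.31 + duty 978.15 = 3138.81
Landed cost = invoice 215490.85 + 3138.81 = 218629.66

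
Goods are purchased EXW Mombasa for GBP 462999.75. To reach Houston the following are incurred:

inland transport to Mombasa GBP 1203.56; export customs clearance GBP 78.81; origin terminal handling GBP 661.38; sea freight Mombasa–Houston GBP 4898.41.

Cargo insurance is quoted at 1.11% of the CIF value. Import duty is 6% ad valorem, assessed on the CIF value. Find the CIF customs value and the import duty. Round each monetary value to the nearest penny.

Let C be the CIF value. C = EXW price + pre-shipment costs + freight + 1.11% × C
C − 1.11% × C = 462999.75 + 1203.56 + 78.81 + 661.38 + 4898.41
0.9889 × C = 469841.91
C = 469841.91 / 0.9889 = 475115.69
Insurance premium = 1.11% × 475115.69 = 5273.78
Import duty = 475115.69 × 6% = 28506.94

CIF value: GBP 475115.69; import duty: GBP 28506.94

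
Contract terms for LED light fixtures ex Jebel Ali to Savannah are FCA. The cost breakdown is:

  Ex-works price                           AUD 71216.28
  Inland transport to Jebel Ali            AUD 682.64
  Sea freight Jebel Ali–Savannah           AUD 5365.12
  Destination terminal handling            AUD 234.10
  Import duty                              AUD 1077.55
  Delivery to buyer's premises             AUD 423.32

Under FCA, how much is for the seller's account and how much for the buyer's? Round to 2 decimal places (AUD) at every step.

Seller: AUD 71898.92; buyer: AUD 7100.09

FCA: the seller delivers export-cleared goods to the carrier; the buyer bears costs from that point.
Seller's account: goods 71216.28 + inland to port 682.64 = 71898.92
Buyer's account: freight 5365.12 + destination terminal 234.10 + duty 1077.55 + delivery 423.32 = 7100.09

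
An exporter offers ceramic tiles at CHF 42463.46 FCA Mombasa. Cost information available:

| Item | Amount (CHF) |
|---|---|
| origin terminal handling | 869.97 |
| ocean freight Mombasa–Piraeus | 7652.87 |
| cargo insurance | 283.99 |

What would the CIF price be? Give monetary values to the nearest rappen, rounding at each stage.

CIF price: CHF 51270.29

From FCA to CIF, the seller additionally bears: origin terminal, freight, insurance.
CIF price = 42463.46 + 869.97 + 7652.87 + 283.99 = 51270.29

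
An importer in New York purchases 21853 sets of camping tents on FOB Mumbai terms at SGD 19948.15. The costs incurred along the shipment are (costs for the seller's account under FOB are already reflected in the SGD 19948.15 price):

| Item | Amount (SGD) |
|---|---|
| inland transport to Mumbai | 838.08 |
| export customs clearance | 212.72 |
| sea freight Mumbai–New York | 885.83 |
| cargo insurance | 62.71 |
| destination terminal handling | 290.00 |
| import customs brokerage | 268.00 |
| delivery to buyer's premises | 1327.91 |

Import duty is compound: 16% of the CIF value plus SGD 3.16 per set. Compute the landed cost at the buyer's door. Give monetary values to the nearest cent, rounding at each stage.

Total landed cost: SGD 95181.55

FOB: the seller bears costs until goods are on board at the origin port; the buyer bears freight, insurance and all costs thereafter.
Already in the invoice (seller's account under FOB): inland to port, export clearance — exclude.
CIF value = FOB price + freight + insurance = 19948.15 + 885.83 + 62.71 = 20896.69
Ad valorem component: 20896.69 × 16% = 3343.47
Specific component: 21853 × 3.16 = 69055.48
Import duty = 3343.47 + 69055.48 = 72398.95
Buyer bears: freight 885.83 + insurance 62.71 + destination terminal 290.00 + brokerage 268.00 + delivery 1327.91 + duty 72398.95 = 75233.40
Landed cost = invoice 19948.15 + 75233.40 = 95181.55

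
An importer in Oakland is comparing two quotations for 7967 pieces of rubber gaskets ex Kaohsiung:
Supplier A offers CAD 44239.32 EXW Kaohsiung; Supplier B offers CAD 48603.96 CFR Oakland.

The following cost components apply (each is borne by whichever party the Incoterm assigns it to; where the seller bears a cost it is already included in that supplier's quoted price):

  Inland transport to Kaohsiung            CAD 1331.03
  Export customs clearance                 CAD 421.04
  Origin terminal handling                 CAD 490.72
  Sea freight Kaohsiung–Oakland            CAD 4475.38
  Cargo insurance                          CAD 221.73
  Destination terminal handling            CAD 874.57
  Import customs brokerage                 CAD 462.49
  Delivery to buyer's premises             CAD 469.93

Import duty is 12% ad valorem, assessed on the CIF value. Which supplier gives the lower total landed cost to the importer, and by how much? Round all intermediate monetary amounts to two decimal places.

Supplier B is cheaper by CAD 2635.96

Supplier A (EXW):
CIF value = EXW price + inland to port + export clearance + origin terminal + freight + insurance = 44239.32 + 1331.03 + 421.04 + 490.72 + 4475.38 + 221.73 = 51179.22
Import duty = 51179.22 × 12% = 6141.51
Buyer bears (A): 1331.03 + 421.04 + 490.72 + 4475.38 + 221.73 + 874.57 + 462.49 + 469.93 = 8746.89
Landed cost (A) = invoice 44239.32 + 8746.89 + duty 6141.51 = 59127.72
Supplier B (CFR):
CIF value = CFR price + insurance = 48603.96 + 221.73 = 48825.69
Import duty = 48825.69 × 12% = 5859.08
Buyer bears (B): 221.73 + 874.57 + 462.49 + 469.93 = 2028.72
Landed cost (B) = invoice 48603.96 + 2028.72 + duty 5859.08 = 56491.76
Difference = |59127.72 − 56491.76| = 2635.96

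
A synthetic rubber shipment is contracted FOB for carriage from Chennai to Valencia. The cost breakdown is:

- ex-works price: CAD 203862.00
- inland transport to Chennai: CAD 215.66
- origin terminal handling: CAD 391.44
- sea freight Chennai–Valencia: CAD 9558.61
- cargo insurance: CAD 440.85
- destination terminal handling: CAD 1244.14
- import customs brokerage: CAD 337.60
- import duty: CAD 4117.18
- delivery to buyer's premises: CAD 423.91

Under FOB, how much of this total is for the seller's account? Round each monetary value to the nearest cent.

FOB: the seller bears costs until goods are on board at the origin port; the buyer bears freight, insurance and all costs thereafter.
Seller's account: goods 203862.00 + inland to port 215.66 + origin terminal 391.44 = 204469.10
Buyer's account: freight 9558.61 + insurance 440.85 + destination terminal 1244.14 + brokerage 337.60 + duty 4117.18 + delivery 423.91 = 16122.29

Seller's account: CAD 204469.10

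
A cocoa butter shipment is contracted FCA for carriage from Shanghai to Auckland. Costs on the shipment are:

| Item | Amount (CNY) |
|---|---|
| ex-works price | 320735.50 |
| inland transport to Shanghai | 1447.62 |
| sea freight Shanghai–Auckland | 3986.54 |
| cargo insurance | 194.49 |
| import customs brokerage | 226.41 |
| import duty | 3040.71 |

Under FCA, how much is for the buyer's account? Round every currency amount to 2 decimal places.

FCA: the seller delivers export-cleared goods to the carrier; the buyer bears costs from that point.
Seller's account: goods 320735.50 + inland to port 1447.62 = 322183.12
Buyer's account: freight 3986.54 + insurance 194.49 + brokerage 226.41 + duty 3040.71 = 7448.15

Buyer's account: CNY 7448.15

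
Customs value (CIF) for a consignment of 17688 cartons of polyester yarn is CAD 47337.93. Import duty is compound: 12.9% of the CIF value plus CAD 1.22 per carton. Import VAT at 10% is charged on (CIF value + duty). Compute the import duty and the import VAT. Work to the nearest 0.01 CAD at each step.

Import duty: CAD 27685.95; import VAT: CAD 7502.39

Ad valorem component: 47337.93 × 12.9% = 6106.59
Specific component: 17688 × 1.22 = 21579.36
Import duty = 6106.59 + 21579.36 = 27685.95
VAT base = CIF + duty = 47337.93 + 27685.95 = 75023.88
Import VAT = 75023.88 × 10% = 7502.39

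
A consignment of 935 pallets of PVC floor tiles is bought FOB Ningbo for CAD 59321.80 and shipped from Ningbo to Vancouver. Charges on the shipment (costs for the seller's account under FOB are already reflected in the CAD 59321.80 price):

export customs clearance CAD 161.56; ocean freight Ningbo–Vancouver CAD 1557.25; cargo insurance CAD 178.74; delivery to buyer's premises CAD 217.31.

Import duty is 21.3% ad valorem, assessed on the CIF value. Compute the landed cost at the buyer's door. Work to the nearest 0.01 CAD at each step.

Total landed cost: CAD 74280.41

FOB: the seller bears costs until goods are on board at the origin port; the buyer bears freight, insurance and all costs thereafter.
Already in the invoice (seller's account under FOB): export clearance — exclude.
CIF value = FOB price + freight + insurance = 59321.80 + 1557.25 + 178.74 = 61057.79
Import duty = 61057.79 × 21.3% = 13005.31
Buyer bears: freight 1557.25 + insurance 178.74 + delivery 217.31 + duty 13005.31 = 14958.61
Landed cost = invoice 59321.80 + 14958.61 = 74280.41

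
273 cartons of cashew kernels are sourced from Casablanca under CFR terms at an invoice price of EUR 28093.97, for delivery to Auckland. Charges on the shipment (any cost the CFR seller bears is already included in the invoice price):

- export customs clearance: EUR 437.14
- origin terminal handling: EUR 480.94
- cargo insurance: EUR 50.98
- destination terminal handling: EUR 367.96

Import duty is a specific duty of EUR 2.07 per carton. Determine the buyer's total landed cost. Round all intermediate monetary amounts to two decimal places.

Total landed cost: EUR 29078.02

CFR: the seller pays costs through ocean freight to the destination port, but not insurance.
Already in the invoice (seller's account under CFR): export clearance, origin terminal — exclude.
CIF value = CFR price + insurance = 28093.97 + 50.98 = 28144.95
Import duty = 273 × 2.07 = 565.11
Buyer bears: insurance 50.98 + destination terminal 367.96 + duty 565.11 = 984.05
Landed cost = invoice 28093.97 + 984.05 = 29078.02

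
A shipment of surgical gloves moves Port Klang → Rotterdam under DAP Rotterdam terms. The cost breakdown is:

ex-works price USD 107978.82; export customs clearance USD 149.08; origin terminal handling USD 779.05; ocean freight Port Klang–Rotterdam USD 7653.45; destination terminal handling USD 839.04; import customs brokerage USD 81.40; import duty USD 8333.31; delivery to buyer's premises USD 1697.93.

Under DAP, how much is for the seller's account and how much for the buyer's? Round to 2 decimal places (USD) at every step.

Seller: USD 119097.37; buyer: USD 8414.71

DAP: the seller bears all costs to the named destination except import duty and clearance.
Seller's account: goods 107978.82 + export clearance 149.08 + origin terminal 779.05 + freight 7653.45 + destination terminal 839.04 + delivery 1697.93 = 119097.37
Buyer's account: brokerage 81.40 + duty 8333.31 = 8414.71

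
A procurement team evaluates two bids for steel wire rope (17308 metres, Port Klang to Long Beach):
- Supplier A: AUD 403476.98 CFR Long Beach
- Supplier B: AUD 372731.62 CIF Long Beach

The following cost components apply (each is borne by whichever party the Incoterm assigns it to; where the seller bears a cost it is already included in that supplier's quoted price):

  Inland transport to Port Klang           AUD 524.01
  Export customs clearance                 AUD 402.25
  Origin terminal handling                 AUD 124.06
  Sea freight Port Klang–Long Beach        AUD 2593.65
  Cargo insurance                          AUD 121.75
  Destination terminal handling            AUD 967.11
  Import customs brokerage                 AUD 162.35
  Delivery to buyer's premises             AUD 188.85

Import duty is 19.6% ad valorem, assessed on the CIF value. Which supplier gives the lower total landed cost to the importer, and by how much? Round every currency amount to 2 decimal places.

Supplier A (CFR):
CIF value = CFR price + insurance = 403476.98 + 121.75 = 403598.73
Import duty = 403598.73 × 19.6% = 79105.35
Buyer bears (A): 121.75 + 967.11 + 162.35 + 188.85 = 1440.06
Landed cost (A) = invoice 403476.98 + 1440.06 + duty 79105.35 = 484022.39
Supplier B (CIF):
The CIF price already equals the CIF value: 372731.62
Import duty = 372731.62 × 19.6% = 73055.40
Buyer bears (B): 967.11 + 162.35 + 188.85 = 1318.31
Landed cost (B) = invoice 372731.62 + 1318.31 + duty 73055.40 = 447105.33
Difference = |484022.39 − 447105.33| = 36917.06

Supplier B is cheaper by AUD 36917.06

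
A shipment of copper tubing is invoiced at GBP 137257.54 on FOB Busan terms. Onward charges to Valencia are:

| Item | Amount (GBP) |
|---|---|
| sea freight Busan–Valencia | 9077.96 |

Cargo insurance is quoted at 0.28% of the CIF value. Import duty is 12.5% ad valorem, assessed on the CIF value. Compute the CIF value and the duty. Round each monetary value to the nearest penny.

Let C be the CIF value. C = FOB price + freight + 0.28% × C
C − 0.28% × C = 137257.54 + 9077.96
0.9972 × C = 146335.50
C = 146335.50 / 0.9972 = 146746.39
Insurance premium = 0.28% × 146746.39 = 410.89
Import duty = 146746.39 × 12.5% = 18343.30

CIF value: GBP 146746.39; import duty: GBP 18343.30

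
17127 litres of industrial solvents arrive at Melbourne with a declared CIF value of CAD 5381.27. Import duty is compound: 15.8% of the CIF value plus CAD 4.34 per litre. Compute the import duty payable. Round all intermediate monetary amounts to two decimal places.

Import duty: CAD 75181.42

Ad valorem component: 5381.27 × 15.8% = 850.24
Specific component: 17127 × 4.34 = 74331.18
Import duty = 850.24 + 74331.18 = 75181.42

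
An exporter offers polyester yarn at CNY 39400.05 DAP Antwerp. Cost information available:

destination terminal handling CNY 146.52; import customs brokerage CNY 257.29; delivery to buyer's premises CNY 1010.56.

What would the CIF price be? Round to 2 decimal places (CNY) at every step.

Not relevant to the conversion: brokerage — on the buyer under both terms; not part of either seller's price.
From DAP to CIF, the seller no longer bears: destination terminal, delivery.
CIF price = 39400.05 − 146.52 − 1010.56 = 38242.97

CIF price: CNY 38242.97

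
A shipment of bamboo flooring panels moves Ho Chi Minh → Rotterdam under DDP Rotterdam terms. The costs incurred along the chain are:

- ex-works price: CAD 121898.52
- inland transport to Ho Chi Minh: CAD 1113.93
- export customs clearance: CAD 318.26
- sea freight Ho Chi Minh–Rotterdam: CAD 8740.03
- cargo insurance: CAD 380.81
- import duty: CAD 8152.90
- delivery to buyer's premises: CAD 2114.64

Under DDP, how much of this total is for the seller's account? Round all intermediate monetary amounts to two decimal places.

Seller's account: CAD 142719.09

DDP: the seller bears all costs including import duty.
Seller's account: goods 121898.52 + inland to port 1113.93 + export clearance 318.26 + freight 8740.03 + insurance 380.81 + duty 8152.90 + delivery 2114.64 = 142719.09
Buyer's account: 0.00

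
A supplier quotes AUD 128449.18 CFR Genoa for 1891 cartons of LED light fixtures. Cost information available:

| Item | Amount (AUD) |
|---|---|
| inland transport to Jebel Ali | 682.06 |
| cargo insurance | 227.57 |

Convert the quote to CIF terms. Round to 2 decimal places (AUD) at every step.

CIF price: AUD 128676.75

Not relevant to the conversion: inland to port — on the seller under both CFR and CIF; already in the CFR price and stays in the CIF price.
From CFR to CIF, the seller additionally bears: insurance.
CIF price = 128449.18 + 227.57 = 128676.75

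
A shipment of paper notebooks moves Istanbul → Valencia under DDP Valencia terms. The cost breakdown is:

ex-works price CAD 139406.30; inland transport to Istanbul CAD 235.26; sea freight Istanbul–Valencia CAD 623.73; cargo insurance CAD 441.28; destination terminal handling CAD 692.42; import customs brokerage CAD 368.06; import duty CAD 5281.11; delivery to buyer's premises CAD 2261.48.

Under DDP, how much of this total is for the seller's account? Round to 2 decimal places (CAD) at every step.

Seller's account: CAD 149309.64

DDP: the seller bears all costs including import duty.
Seller's account: goods 139406.30 + inland to port 235.26 + freight 623.73 + insurance 441.28 + destination terminal 692.42 + brokerage 368.06 + duty 5281.11 + delivery 2261.48 = 149309.64
Buyer's account: 0.00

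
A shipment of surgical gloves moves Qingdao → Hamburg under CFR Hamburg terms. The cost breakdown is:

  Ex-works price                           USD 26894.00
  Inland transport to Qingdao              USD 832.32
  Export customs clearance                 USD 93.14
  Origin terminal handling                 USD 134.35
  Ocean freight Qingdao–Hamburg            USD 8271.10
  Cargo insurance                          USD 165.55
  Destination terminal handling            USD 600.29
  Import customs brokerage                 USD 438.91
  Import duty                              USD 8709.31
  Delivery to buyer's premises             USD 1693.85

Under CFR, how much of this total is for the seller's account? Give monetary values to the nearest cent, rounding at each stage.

CFR: the seller pays costs through ocean freight to the destination port, but not insurance.
Seller's account: goods 26894.00 + inland to port 832.32 + export clearance 93.14 + origin terminal 134.35 + freight 8271.10 = 36224.91
Buyer's account: insurance 165.55 + destination terminal 600.29 + brokerage 438.91 + duty 8709.31 + delivery 1693.85 = 11607.91

Seller's account: USD 36224.91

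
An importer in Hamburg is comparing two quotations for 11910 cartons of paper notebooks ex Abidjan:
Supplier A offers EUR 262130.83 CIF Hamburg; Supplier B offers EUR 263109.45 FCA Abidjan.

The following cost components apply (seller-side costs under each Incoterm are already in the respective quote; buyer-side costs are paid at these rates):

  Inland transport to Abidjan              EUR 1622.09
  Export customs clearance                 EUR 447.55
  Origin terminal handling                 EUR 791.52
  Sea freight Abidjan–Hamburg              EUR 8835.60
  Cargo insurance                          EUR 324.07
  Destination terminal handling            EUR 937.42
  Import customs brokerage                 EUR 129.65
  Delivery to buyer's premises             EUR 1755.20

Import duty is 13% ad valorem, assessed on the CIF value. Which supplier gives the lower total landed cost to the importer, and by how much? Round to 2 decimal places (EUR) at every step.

Supplier A is cheaper by EUR 12350.68

Supplier A (CIF):
The CIF price already equals the CIF value: 262130.83
Import duty = 262130.83 × 13% = 34077.01
Buyer bears (A): 937.42 + 129.65 + 1755.20 = 2822.27
Landed cost (A) = invoice 262130.83 + 2822.27 + duty 34077.01 = 299030.11
Supplier B (FCA):
CIF value = FCA price + origin terminal + freight + insurance = 263109.45 + 791.52 + 8835.60 + 324.07 = 273060.64
Import duty = 273060.64 × 13% = 35497.88
Buyer bears (B): 791.52 + 8835.60 + 324.07 + 937.42 + 129.65 + 1755.20 = 12773.46
Landed cost (B) = invoice 263109.45 + 12773.46 + duty 35497.88 = 311380.79
Difference = |299030.11 − 311380.79| = 12350.68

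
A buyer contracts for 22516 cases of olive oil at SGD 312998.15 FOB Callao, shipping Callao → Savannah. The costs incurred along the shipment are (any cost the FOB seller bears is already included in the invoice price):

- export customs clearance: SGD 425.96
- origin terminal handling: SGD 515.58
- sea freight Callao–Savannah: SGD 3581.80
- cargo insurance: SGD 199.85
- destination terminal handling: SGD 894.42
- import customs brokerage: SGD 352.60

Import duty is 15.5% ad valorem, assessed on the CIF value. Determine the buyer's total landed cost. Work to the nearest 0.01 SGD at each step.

Total landed cost: SGD 367127.69

FOB: the seller bears costs until goods are on board at the origin port; the buyer bears freight, insurance and all costs thereafter.
Already in the invoice (seller's account under FOB): export clearance, origin terminal — exclude.
CIF value = FOB price + freight + insurance = 312998.15 + 3581.80 + 199.85 = 316779.80
Import duty = 316779.80 × 15.5% = 49100.87
Buyer bears: freight 3581.80 + insurance 199.85 + destination terminal 894.42 + brokerage 352.60 + duty 49100.87 = 54129.54
Landed cost = invoice 312998.15 + 54129.54 = 367127.69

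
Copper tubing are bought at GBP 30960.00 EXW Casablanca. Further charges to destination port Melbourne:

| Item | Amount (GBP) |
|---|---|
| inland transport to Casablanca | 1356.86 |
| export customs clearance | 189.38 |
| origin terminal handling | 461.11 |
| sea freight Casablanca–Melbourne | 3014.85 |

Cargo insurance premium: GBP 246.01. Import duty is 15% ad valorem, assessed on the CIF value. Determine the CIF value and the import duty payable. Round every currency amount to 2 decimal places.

CIF = EXW price + pre-shipment costs + freight + insurance
CIF = 30960.00 + 1356.86 + 189.38 + 461.11 + 3014.85 + 246.01 = 36228.21
Import duty = 36228.21 × 15% = 5434.23

CIF value: GBP 36228.21; import duty: GBP 5434.23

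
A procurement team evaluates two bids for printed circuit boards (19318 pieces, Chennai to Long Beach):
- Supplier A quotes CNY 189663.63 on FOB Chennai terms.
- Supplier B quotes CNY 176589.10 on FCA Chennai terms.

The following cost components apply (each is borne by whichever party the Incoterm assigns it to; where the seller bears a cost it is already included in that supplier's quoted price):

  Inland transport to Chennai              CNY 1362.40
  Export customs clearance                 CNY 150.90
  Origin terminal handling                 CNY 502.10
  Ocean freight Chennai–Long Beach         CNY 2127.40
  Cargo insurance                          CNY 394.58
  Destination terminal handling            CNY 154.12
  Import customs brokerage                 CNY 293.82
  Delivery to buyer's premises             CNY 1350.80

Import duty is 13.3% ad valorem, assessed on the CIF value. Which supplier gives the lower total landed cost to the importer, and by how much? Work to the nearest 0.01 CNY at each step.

Supplier B is cheaper by CNY 14244.57

Supplier A (FOB):
CIF value = FOB price + freight + insurance = 189663.63 + 2127.40 + 394.58 = 192185.61
Import duty = 192185.61 × 13.3% = 25560.69
Buyer bears (A): 2127.40 + 394.58 + 154.12 + 293.82 + 1350.80 = 4320.72
Landed cost (A) = invoice 189663.63 + 4320.72 + duty 25560.69 = 219545.04
Supplier B (FCA):
CIF value = FCA price + origin terminal + freight + insurance = 176589.10 + 502.10 + 2127.40 + 394.58 = 179613.18
Import duty = 179613.18 × 13.3% = 23888.55
Buyer bears (B): 502.10 + 2127.40 + 394.58 + 154.12 + 293.82 + 1350.80 = 4822.82
Landed cost (B) = invoice 176589.10 + 4822.82 + duty 23888.55 = 205300.47
Difference = |219545.04 − 205300.47| = 14244.57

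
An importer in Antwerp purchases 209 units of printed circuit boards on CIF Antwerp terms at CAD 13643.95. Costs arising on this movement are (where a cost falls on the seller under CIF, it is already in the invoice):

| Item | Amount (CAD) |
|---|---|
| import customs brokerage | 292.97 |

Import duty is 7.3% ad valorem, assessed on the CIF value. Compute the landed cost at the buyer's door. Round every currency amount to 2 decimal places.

Total landed cost: CAD 14932.93

CIF: the seller pays costs through ocean freight and marine insurance to the destination port.
The CIF price already equals the CIF value: 13643.95
Import duty = 13643.95 × 7.3% = 996.01
Buyer bears: brokerage 292.97 + duty 996.01 = 1288.98
Landed cost = invoice 13643.95 + 1288.98 = 14932.93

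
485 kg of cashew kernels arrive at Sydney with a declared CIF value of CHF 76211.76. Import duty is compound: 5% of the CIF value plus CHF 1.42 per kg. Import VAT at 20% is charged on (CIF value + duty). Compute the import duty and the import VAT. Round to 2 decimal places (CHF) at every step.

Ad valorem component: 76211.76 × 5% = 3810.59
Specific component: 485 × 1.42 = 688.70
Import duty = 3810.59 + 688.70 = 4499.29
VAT base = CIF + duty = 76211.76 + 4499.29 = 80711.05
Import VAT = 80711.05 × 20% = 16142.21

Import duty: CHF 4499.29; import VAT: CHF 16142.21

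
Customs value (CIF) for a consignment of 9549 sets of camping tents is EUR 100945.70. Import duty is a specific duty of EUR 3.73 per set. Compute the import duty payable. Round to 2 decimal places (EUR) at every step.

Import duty = 9549 × 3.73 = 35617.77

Import duty: EUR 35617.77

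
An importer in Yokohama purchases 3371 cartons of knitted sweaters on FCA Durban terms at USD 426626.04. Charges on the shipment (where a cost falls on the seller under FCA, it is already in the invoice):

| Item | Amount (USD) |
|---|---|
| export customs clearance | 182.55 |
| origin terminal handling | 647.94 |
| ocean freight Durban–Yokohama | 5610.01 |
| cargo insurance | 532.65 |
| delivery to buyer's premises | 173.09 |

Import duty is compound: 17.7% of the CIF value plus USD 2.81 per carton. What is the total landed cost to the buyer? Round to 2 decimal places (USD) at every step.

Total landed cost: USD 519776.99

FCA: the seller delivers export-cleared goods to the carrier; the buyer bears costs from that point.
Already in the invoice (seller's account under FCA): export clearance — exclude.
CIF value = FCA price + origin terminal + freight + insurance = 426626.04 + 647.94 + 5610.01 + 532.65 = 433416.64
Ad valorem component: 433416.64 × 17.7% = 76714.75
Specific component: 3371 × 2.81 = 9472.51
Import duty = 76714.75 + 9472.51 = 86187.26
Buyer bears: origin terminal 647.94 + freight 5610.01 + insurance 532.65 + delivery 173.09 + duty 86187.26 = 93150.95
Landed cost = invoice 426626.04 + 93150.95 = 519776.99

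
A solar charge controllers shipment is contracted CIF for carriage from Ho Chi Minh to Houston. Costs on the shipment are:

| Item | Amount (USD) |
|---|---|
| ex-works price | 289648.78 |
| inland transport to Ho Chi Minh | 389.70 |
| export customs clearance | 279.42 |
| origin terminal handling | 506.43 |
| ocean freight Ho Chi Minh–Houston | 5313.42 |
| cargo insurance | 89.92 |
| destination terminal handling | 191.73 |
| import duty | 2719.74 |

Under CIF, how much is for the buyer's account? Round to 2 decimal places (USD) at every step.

CIF: the seller pays costs through ocean freight and marine insurance to the destination port.
Seller's account: goods 289648.78 + inland to port 389.70 + export clearance 279.42 + origin terminal 506.43 + freight 5313.42 + insurance 89.92 = 296227.67
Buyer's account: destination terminal 191.73 + duty 2719.74 = 2911.47

Buyer's account: USD 2911.47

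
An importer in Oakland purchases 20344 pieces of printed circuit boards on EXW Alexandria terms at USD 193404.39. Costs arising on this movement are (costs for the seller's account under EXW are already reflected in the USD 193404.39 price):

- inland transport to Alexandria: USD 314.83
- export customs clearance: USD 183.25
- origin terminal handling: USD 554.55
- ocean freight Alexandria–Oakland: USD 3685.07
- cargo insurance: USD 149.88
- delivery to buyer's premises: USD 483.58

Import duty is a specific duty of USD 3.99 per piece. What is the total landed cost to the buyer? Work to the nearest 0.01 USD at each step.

Total landed cost: USD 279948.11

EXW: the seller makes goods available at their premises; the buyer bears all onward costs.
CIF value = EXW price + inland to port + export clearance + origin terminal + freight + insurance = 193404.39 + 314.83 + 183.25 + 554.55 + 3685.07 + 149.88 = 198291.97
Import duty = 20344 × 3.99 = 81172.56
Buyer bears: inland to port 314.83 + export clearance 183.25 + origin terminal 554.55 + freight 3685.07 + insurance 149.88 + delivery 483.58 + duty 81172.56 = 86543.72
Landed cost = invoice 193404.39 + 86543.72 = 279948.11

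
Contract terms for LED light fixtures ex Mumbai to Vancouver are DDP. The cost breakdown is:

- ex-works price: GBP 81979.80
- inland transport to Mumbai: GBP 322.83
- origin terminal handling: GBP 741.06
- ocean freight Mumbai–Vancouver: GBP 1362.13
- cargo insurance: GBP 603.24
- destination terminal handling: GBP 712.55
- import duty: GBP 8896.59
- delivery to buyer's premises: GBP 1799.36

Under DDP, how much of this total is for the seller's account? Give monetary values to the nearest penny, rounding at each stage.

DDP: the seller bears all costs including import duty.
Seller's account: goods 81979.80 + inland to port 322.83 + origin terminal 741.06 + freight 1362.13 + insurance 603.24 + destination terminal 712.55 + duty 8896.59 + delivery 1799.36 = 96417.56
Buyer's account: 0.00

Seller's account: GBP 96417.56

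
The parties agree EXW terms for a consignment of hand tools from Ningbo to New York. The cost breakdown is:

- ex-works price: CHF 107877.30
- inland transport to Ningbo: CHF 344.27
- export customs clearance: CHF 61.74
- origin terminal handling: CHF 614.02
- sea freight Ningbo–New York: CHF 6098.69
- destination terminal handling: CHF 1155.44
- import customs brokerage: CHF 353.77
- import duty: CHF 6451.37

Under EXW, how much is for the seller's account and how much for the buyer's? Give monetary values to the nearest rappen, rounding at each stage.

Seller: CHF 107877.30; buyer: CHF 15079.30

EXW: the seller makes goods available at their premises; the buyer bears all onward costs.
Seller's account: goods 107877.30 = 107877.30
Buyer's account: inland to port 344.27 + export clearance 61.74 + origin terminal 614.02 + freight 6098.69 + destination terminal 1155.44 + brokerage 353.77 + duty 6451.37 = 15079.30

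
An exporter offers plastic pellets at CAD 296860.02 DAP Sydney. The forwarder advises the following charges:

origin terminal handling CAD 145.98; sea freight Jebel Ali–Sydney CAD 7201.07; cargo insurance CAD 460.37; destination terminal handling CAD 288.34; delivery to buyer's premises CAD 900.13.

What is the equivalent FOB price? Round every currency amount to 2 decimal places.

FOB price: CAD 288010.11

Not relevant to the conversion: origin terminal — on the seller under both DAP and FOB; already in the DAP price and stays in the FOB price.
From DAP to FOB, the seller no longer bears: freight, insurance, destination terminal, delivery.
FOB price = 296860.02 − 7201.07 − 460.37 − 288.34 − 900.13 = 288010.11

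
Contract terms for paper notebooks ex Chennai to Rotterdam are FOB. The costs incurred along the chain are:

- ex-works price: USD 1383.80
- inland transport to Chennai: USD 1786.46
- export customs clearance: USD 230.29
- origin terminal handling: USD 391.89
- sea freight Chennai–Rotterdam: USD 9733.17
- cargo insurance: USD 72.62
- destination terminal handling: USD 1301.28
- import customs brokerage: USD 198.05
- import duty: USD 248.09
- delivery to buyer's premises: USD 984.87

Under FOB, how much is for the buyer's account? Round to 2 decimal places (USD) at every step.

FOB: the seller bears costs until goods are on board at the origin port; the buyer bears freight, insurance and all costs thereafter.
Seller's account: goods 1383.80 + inland to port 1786.46 + export clearance 230.29 + origin terminal 391.89 = 3792.44
Buyer's account: freight 9733.17 + insurance 72.62 + destination terminal 1301.28 + brokerage 198.05 + duty 248.09 + delivery 984.87 = 12538.08

Buyer's account: USD 12538.08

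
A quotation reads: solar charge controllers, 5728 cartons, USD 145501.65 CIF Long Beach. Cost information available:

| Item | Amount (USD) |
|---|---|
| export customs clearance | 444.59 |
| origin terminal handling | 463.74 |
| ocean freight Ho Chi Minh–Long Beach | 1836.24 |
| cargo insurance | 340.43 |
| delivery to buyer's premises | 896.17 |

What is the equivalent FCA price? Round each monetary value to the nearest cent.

Not relevant to the conversion: export clearance — on the seller under both CIF and FCA; already in the CIF price and stays in the FCA price. delivery — on the buyer under both terms; not part of either seller's price.
From CIF to FCA, the seller no longer bears: origin terminal, freight, insurance.
FCA price = 145501.65 − 463.74 − 1836.24 − 340.43 = 142861.24

FCA price: USD 142861.24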